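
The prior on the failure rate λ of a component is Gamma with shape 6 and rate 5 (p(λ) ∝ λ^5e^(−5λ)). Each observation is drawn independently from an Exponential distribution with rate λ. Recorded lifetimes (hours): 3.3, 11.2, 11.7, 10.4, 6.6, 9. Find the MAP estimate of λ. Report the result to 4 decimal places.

λ̂_MAP = 0.1923

The Exponential(rate=λ) likelihood is ∝ λ^n e^(−λΣtᵢ). Here n = 6 and Σtᵢ = 3.3 + 11.2 + 11.7 + 10.4 + 6.6 + 9 = 52.2.
Posterior ∝ λ^5e^(−5λ) · λ^6e^(−52.2λ) = λ^11e^(−57.2λ), i.e. Gamma(12, 57.2).
Mode = (a−1)/b = 11/57.2 ≈ 0.1923.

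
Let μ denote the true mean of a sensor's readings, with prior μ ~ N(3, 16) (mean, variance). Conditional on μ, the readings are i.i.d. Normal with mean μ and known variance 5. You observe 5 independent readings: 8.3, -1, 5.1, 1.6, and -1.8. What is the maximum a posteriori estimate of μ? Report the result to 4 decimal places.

μ̂_MAP = 2.4729

n = 5; x̄ = (8.3 + (-1) + 5.1 + 1.6 + (-1.8))/5 = 12.2/5 = 2.44.
For a Normal prior and Normal likelihood with known variance, the posterior is Normal; its mode equals its mean, the precision-weighted average.
Prior precision 1/σ₀² = 1/16 = 0.0625; data precision n/σ² = 5/5 = 1.
μ̂ = (0.0625·3 + 1·2.44) / (0.0625 + 1) = 2.6275/1.0625 = 1051/425 ≈ 2.4729.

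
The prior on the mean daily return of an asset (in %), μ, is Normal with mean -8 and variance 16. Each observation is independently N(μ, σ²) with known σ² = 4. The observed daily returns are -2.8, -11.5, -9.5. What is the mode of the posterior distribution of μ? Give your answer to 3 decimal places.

μ̂_MAP = -7.938

n = 3; x̄ = ((-2.8) + (-11.5) + (-9.5))/3 = -23.8/3 = -119/15 ≈ -7.9333.
For a Normal prior and Normal likelihood with known variance, the posterior is Normal; its mode equals its mean, the precision-weighted average.
Prior precision 1/σ₀² = 1/16 = 0.0625; data precision n/σ² = 3/4 = 0.75.
μ̂ = (0.0625·(-8) + 0.75·(-119/15)) / (0.0625 + 0.75) = (-6.45)/0.8125 = -516/65 ≈ -7.938.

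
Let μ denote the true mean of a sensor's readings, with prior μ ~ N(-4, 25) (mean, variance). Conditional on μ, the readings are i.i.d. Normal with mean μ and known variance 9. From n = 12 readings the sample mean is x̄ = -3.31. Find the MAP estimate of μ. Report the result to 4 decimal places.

n = 12, x̄ = -3.31.
For a Normal prior and Normal likelihood with known variance, the posterior is Normal; its mode equals its mean, the precision-weighted average.
Prior precision 1/σ₀² = 1/25 = 0.04; data precision n/σ² = 12/9 = 4/3.
μ̂ = (0.04·(-4) + (4/3)·(-3.31)) / (0.04 + 4/3) = (-343/75)/(103/75) = -343/103 ≈ -3.3301.

μ̂_MAP = -3.3301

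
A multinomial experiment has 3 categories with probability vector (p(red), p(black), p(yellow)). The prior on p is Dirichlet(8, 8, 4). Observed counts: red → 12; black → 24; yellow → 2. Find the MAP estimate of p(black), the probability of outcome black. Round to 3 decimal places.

MAP estimate of p(black) = 0.564

The posterior is Dirichlet(αᵢ + nᵢ) = Dirichlet(20, 32, 6).
For a Dirichlet(a₁,…,a_K) with all aᵢ > 1, the mode has j-th component (aⱼ − 1)/(Σaᵢ − K).
Here Σaᵢ = 58 and K = 3, so p(black) = (32 − 1)/(58 − 3) = 31/55 ≈ 0.564.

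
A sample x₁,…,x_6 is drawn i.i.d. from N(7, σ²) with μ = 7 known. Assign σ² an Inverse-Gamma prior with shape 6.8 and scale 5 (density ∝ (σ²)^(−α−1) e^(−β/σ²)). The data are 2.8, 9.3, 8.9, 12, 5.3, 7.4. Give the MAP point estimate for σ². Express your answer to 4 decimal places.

Sum of squared deviations about the known mean: SS = (2.8−7)² + (9.3−7)² + (8.9−7)² + (12−7)² + (5.3−7)² + (7.4−7)² = 54.59.
The Normal likelihood contributes (σ²)^(−n/2) exp(−SS/(2σ²)), so the posterior is Inverse-Gamma(α + n/2, β + SS/2) = Inverse-Gamma(9.8, 32.295).
The mode of Inverse-Gamma(a, b) is b/(a+1) = 32.295/10.8 ≈ 2.9903.

σ̂²_MAP = 2.9903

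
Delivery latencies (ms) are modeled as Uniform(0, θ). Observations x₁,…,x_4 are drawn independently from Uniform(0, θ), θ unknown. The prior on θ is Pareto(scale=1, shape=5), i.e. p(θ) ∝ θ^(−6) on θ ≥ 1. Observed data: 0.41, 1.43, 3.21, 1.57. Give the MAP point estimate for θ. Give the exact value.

θ̂_MAP = 3.21

The Uniform(0, θ) likelihood is θ^(−n) for θ ≥ max(xᵢ), zero otherwise. Here max(xᵢ) = 3.21.
Posterior ∝ θ^(−6) · θ^(−4) = θ^(−10) on θ ≥ max(1, 3.21) = 3.21.
This density is strictly decreasing in θ, so the posterior mode lies at the lower boundary of the support.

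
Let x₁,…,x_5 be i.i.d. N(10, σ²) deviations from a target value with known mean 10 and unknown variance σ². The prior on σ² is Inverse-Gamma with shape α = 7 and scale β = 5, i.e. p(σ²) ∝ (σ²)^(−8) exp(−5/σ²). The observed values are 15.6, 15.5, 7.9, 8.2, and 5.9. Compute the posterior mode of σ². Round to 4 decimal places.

σ̂²_MAP = 4.5748

Sum of squared deviations about the known mean: SS = (15.6−10)² + (15.5−10)² + (7.9−10)² + (8.2−10)² + (5.9−10)² = 86.07.
The Normal likelihood contributes (σ²)^(−n/2) exp(−SS/(2σ²)), so the posterior is Inverse-Gamma(α + n/2, β + SS/2) = Inverse-Gamma(9.5, 48.035).
The mode of Inverse-Gamma(a, b) is b/(a+1) = 48.035/10.5 ≈ 4.5748.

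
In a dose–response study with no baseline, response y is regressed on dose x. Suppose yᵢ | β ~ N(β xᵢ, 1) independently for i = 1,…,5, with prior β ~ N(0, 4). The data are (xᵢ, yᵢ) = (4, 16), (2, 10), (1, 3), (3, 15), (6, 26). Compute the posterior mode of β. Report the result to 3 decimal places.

log p(β | y) = −Σ(yᵢ − βxᵢ)²/(2·1) − β²/(2·4) + const.
Setting the derivative to zero: Σxᵢ(yᵢ − βxᵢ)/1 − β/4 = 0, so β = Σxᵢyᵢ / (Σxᵢ² + σ²/τ²).
Σxᵢyᵢ = 4·16 + 2·10 + 1·3 + 3·15 + 6·26 = 288; Σxᵢ² = 66; σ²/τ² = 0.25.
β̂_MAP = 288 / (66 + 0.25) = 288/66.25 ≈ 4.347.

β̂_MAP = 4.347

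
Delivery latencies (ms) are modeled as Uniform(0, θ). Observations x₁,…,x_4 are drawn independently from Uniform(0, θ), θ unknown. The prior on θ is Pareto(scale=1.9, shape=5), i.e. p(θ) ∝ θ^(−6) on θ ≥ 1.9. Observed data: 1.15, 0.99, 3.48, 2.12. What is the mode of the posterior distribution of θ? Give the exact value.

The Uniform(0, θ) likelihood is θ^(−n) for θ ≥ max(xᵢ), zero otherwise. Here max(xᵢ) = 3.48.
Posterior ∝ θ^(−6) · θ^(−4) = θ^(−10) on θ ≥ max(1.9, 3.48) = 3.48.
This density is strictly decreasing in θ, so the posterior mode lies at the lower boundary of the support.

θ̂_MAP = 3.48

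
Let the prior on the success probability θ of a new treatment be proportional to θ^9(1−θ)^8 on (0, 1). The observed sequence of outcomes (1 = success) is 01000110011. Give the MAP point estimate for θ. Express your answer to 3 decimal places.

θ̂_MAP = 0.500

The prior density ∝ θ^9(1−θ)^8 is the kernel of Beta(10, 9).
Data: 5 successes in 11 trials (from the sequence). The binomial likelihood contributes θ^5(1−θ)^6, so the posterior is Beta(10+5, 9+6) = Beta(15, 15).
For Beta(a, b) with a, b > 1 the mode is (a−1)/(a+b−2) = 14/28 ≈ 0.500.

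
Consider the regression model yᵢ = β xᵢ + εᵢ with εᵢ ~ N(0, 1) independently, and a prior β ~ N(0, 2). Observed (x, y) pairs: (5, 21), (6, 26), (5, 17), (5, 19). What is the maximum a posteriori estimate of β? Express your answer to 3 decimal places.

log p(β | y) = −Σ(yᵢ − βxᵢ)²/(2·1) − β²/(2·2) + const.
Setting the derivative to zero: Σxᵢ(yᵢ − βxᵢ)/1 − β/2 = 0, so β = Σxᵢyᵢ / (Σxᵢ² + σ²/τ²).
Σxᵢyᵢ = 5·21 + 6·26 + 5·17 + 5·19 = 441; Σxᵢ² = 111; σ²/τ² = 0.5.
β̂_MAP = 441 / (111 + 0.5) = 441/111.5 ≈ 3.955.

β̂_MAP = 3.955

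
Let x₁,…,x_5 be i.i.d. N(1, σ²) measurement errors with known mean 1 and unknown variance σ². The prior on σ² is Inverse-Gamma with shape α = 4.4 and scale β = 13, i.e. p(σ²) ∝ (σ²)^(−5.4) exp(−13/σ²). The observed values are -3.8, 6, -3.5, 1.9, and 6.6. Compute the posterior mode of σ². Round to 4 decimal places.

Sum of squared deviations about the known mean: SS = (-3.8−1)² + (6−1)² + (-3.5−1)² + (1.9−1)² + (6.6−1)² = 100.46.
The Normal likelihood contributes (σ²)^(−n/2) exp(−SS/(2σ²)), so the posterior is Inverse-Gamma(α + n/2, β + SS/2) = Inverse-Gamma(6.9, 63.23).
The mode of Inverse-Gamma(a, b) is b/(a+1) = 63.23/7.9 ≈ 8.0038.

σ̂²_MAP = 8.0038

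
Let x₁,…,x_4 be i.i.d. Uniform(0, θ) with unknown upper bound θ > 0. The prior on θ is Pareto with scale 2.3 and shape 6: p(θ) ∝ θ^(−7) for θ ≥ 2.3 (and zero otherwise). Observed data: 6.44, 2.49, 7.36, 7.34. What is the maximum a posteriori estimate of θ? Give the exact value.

The Uniform(0, θ) likelihood is θ^(−n) for θ ≥ max(xᵢ), zero otherwise. Here max(xᵢ) = 7.36.
Posterior ∝ θ^(−7) · θ^(−4) = θ^(−11) on θ ≥ max(2.3, 7.36) = 7.36.
This density is strictly decreasing in θ, so the posterior mode lies at the lower boundary of the support.

θ̂_MAP = 7.36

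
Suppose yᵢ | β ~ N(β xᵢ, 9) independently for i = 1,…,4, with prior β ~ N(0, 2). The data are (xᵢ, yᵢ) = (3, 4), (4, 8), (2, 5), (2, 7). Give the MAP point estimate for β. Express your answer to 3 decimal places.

log p(β | y) = −Σ(yᵢ − βxᵢ)²/(2·9) − β²/(2·2) + const.
Setting the derivative to zero: Σxᵢ(yᵢ − βxᵢ)/9 − β/2 = 0, so β = Σxᵢyᵢ / (Σxᵢ² + σ²/τ²).
Σxᵢyᵢ = 3·4 + 4·8 + 2·5 + 2·7 = 68; Σxᵢ² = 33; σ²/τ² = 4.5.
β̂_MAP = 68 / (33 + 4.5) = 68/37.5 ≈ 1.813.

β̂_MAP = 1.813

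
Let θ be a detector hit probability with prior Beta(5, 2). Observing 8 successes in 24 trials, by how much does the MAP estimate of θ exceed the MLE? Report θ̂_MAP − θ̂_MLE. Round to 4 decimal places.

MAP − MLE = 0.0805

Posterior is Beta(13, 18); MAP = (13−1)/(31−2) = 12/29 ≈ 0.41379.
MLE ignores the prior: θ̂_MLE = k/n = 8/24 ≈ 0.33333.
Difference = 12/29 − 8/24 = 7/87 ≈ 0.0805.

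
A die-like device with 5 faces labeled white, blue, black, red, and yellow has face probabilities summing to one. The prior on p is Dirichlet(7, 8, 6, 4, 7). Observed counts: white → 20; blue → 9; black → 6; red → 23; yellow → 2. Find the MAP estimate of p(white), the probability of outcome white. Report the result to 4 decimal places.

MAP estimate of p(white) = 0.2989

The posterior is Dirichlet(αᵢ + nᵢ) = Dirichlet(27, 17, 12, 27, 9).
For a Dirichlet(a₁,…,a_K) with all aᵢ > 1, the mode has j-th component (aⱼ − 1)/(Σaᵢ − K).
Here Σaᵢ = 92 and K = 5, so p(white) = (27 − 1)/(92 − 5) = 26/87 ≈ 0.2989.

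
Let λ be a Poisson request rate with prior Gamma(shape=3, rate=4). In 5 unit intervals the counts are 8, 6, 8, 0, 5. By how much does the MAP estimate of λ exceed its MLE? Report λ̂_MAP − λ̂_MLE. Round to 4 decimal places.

Σxᵢ = 27. Posterior is Gamma(30, 9); MAP = (30−1)/9 = 29/9 ≈ 3.22222.
MLE = x̄ = 27/5 ≈ 5.40000.
Difference = 29/9 − 27/5 = -98/45 ≈ -2.1778.

MAP − MLE = -2.1778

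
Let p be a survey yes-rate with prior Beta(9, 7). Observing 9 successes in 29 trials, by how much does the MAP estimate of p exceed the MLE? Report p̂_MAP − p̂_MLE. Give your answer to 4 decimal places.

MAP − MLE = 0.0850

Posterior is Beta(18, 27); MAP = (18−1)/(45−2) = 17/43 ≈ 0.39535.
MLE ignores the prior: p̂_MLE = k/n = 9/29 ≈ 0.31034.
Difference = 17/43 − 9/29 = 106/1247 ≈ 0.0850.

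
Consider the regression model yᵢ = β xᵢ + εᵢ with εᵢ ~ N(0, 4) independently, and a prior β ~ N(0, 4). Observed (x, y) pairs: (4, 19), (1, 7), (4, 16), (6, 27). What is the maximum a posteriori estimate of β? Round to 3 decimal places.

β̂_MAP = 4.414

log p(β | y) = −Σ(yᵢ − βxᵢ)²/(2·4) − β²/(2·4) + const.
Setting the derivative to zero: Σxᵢ(yᵢ − βxᵢ)/4 − β/4 = 0, so β = Σxᵢyᵢ / (Σxᵢ² + σ²/τ²).
Σxᵢyᵢ = 4·19 + 1·7 + 4·16 + 6·27 = 309; Σxᵢ² = 69; σ²/τ² = 1.
β̂_MAP = 309 / (69 + 1) = 309/70 ≈ 4.414.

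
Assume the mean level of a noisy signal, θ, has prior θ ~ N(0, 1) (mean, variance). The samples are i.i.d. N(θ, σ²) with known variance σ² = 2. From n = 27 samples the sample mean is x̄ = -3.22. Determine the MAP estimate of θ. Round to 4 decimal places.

θ̂_MAP = -2.9979

n = 27, x̄ = -3.22.
For a Normal prior and Normal likelihood with known variance, the posterior is Normal; its mode equals its mean, the precision-weighted average.
Prior precision 1/σ₀² = 1/1 = 1; data precision n/σ² = 27/2 = 13.5.
θ̂ = (1·0 + 13.5·(-3.22)) / (1 + 13.5) = (-43.47)/14.5 = -4347/1450 ≈ -2.9979.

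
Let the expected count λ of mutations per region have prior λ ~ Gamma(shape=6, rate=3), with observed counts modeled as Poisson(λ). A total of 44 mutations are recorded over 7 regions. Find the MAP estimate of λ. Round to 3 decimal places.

Σxᵢ = 44, n = 7.
Posterior ∝ λ^5e^(−3λ) · λ^44e^(−7λ) = λ^49e^(−10λ), i.e. Gamma(shape=50, rate=10).
The mode of a Gamma(a, b) with a ≥ 1 (shape–rate) is (a−1)/b = 49/10 ≈ 4.900.

λ̂_MAP = 4.900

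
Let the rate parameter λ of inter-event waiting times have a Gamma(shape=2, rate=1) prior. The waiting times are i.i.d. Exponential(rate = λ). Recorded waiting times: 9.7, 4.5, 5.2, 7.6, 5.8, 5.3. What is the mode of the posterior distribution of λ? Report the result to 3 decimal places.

The Exponential(rate=λ) likelihood is ∝ λ^n e^(−λΣtᵢ). Here n = 6 and Σtᵢ = 9.7 + 4.5 + 5.2 + 7.6 + 5.8 + 5.3 = 38.1.
Posterior ∝ λe^(−1λ) · λ^6e^(−38.1λ) = λ^7e^(−39.1λ), i.e. Gamma(8, 39.1).
Mode = (a−1)/b = 7/39.1 ≈ 0.179.

λ̂_MAP = 0.179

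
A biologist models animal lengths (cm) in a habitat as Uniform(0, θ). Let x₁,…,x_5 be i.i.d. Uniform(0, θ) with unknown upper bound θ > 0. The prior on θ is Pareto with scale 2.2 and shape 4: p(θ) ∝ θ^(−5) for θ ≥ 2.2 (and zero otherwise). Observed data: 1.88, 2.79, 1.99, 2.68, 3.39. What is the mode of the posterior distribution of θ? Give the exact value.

The Uniform(0, θ) likelihood is θ^(−n) for θ ≥ max(xᵢ), zero otherwise. Here max(xᵢ) = 3.39.
Posterior ∝ θ^(−5) · θ^(−5) = θ^(−10) on θ ≥ max(2.2, 3.39) = 3.39.
This density is strictly decreasing in θ, so the posterior mode lies at the lower boundary of the support.

θ̂_MAP = 3.39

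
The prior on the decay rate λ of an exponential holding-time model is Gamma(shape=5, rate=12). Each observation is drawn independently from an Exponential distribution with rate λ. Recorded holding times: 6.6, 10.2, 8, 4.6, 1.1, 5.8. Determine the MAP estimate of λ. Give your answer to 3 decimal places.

The Exponential(rate=λ) likelihood is ∝ λ^n e^(−λΣtᵢ). Here n = 6 and Σtᵢ = 6.6 + 10.2 + 8 + 4.6 + 1.1 + 5.8 = 36.3.
Posterior ∝ λ^4e^(−12λ) · λ^6e^(−36.3λ) = λ^10e^(−48.3λ), i.e. Gamma(11, 48.3).
Mode = (a−1)/b = 10/48.3 ≈ 0.207.

λ̂_MAP = 0.207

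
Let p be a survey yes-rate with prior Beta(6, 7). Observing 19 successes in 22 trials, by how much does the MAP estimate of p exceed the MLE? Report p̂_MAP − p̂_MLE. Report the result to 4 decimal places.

Posterior is Beta(25, 10); MAP = (25−1)/(35−2) = 24/33 ≈ 0.72727.
MLE ignores the prior: p̂_MLE = k/n = 19/22 ≈ 0.86364.
Difference = 24/33 − 19/22 = -3/22 ≈ -0.1364.

MAP − MLE = -0.1364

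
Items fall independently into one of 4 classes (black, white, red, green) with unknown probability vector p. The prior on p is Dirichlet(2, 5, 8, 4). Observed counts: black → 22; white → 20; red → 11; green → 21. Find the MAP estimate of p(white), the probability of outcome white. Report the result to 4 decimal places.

The posterior is Dirichlet(αᵢ + nᵢ) = Dirichlet(24, 25, 19, 25).
For a Dirichlet(a₁,…,a_K) with all aᵢ > 1, the mode has j-th component (aⱼ − 1)/(Σaᵢ − K).
Here Σaᵢ = 93 and K = 4, so p(white) = (25 − 1)/(93 − 4) = 24/89 ≈ 0.2697.

MAP estimate of p(white) = 0.2697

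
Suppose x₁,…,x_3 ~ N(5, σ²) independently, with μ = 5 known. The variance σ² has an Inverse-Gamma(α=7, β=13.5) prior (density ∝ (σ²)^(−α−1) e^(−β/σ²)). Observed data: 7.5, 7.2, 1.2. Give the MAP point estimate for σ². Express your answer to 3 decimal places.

σ̂²_MAP = 2.765

Sum of squared deviations about the known mean: SS = (7.5−5)² + (7.2−5)² + (1.2−5)² = 25.53.
The Normal likelihood contributes (σ²)^(−n/2) exp(−SS/(2σ²)), so the posterior is Inverse-Gamma(α + n/2, β + SS/2) = Inverse-Gamma(8.5, 26.265).
The mode of Inverse-Gamma(a, b) is b/(a+1) = 26.265/9.5 ≈ 2.765.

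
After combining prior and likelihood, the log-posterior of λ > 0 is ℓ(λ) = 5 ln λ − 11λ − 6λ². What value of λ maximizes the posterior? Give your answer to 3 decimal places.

λ̂_MAP = 0.333

ℓ'(λ) = 5/λ − 11 − 12λ. Setting this to zero and multiplying by λ: 12λ² + 11λ − 5 = 0.
λ = (−11 + √(11² + 4·12·5)) / (2·12) = (−11 + √361) / 24 = (−11 + 19)/24 = 1/3.
ℓ''(λ) = −5/λ² − 12 < 0, confirming a maximum.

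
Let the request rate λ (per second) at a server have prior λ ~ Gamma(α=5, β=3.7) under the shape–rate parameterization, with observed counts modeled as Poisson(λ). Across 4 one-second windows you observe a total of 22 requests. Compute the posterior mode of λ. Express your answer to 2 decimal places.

Σxᵢ = 22, n = 4.
Posterior ∝ λ^4e^(−3.7λ) · λ^22e^(−4λ) = λ^26e^(−7.7λ), i.e. Gamma(shape=27, rate=7.7).
The mode of a Gamma(a, b) with a ≥ 1 (shape–rate) is (a−1)/b = 26/7.7 ≈ 3.38.

λ̂_MAP = 3.38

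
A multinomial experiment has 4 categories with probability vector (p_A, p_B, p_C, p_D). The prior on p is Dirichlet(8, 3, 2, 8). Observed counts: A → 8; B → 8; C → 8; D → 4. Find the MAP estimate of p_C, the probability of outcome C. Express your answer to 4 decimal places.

MAP estimate of p_C = 0.2000

The posterior is Dirichlet(αᵢ + nᵢ) = Dirichlet(16, 11, 10, 12).
For a Dirichlet(a₁,…,a_K) with all aᵢ > 1, the mode has j-th component (aⱼ − 1)/(Σaᵢ − K).
Here Σaᵢ = 49 and K = 4, so p_C = (10 − 1)/(49 − 4) = 9/45 ≈ 0.2000.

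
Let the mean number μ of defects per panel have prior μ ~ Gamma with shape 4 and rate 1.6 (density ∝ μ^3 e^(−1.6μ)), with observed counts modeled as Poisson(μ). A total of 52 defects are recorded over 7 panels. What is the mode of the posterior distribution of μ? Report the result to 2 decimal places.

μ̂_MAP = 6.40

Σxᵢ = 52, n = 7.
Posterior ∝ μ^3e^(−1.6μ) · μ^52e^(−7μ) = μ^55e^(−8.6μ), i.e. Gamma(shape=56, rate=8.6).
The mode of a Gamma(a, b) with a ≥ 1 (shape–rate) is (a−1)/b = 55/8.6 ≈ 6.40.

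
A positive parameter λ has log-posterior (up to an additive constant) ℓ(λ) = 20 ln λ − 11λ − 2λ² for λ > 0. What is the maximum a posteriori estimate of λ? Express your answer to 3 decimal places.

ℓ'(λ) = 20/λ − 11 − 4λ. Setting this to zero and multiplying by λ: 4λ² + 11λ − 20 = 0.
λ = (−11 + √(11² + 4·4·20)) / (2·4) = (−11 + √441) / 8 = (−11 + 21)/8 = 5/4.
ℓ''(λ) = −20/λ² − 4 < 0, confirming a maximum.

λ̂_MAP = 1.250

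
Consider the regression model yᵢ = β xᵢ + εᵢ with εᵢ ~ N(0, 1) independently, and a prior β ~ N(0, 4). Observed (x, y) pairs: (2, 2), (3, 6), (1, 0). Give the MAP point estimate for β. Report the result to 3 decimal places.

log p(β | y) = −Σ(yᵢ − βxᵢ)²/(2·1) − β²/(2·4) + const.
Setting the derivative to zero: Σxᵢ(yᵢ − βxᵢ)/1 − β/4 = 0, so β = Σxᵢyᵢ / (Σxᵢ² + σ²/τ²).
Σxᵢyᵢ = 2·2 + 3·6 + 1·0 = 22; Σxᵢ² = 14; σ²/τ² = 0.25.
β̂_MAP = 22 / (14 + 0.25) = 22/14.25 ≈ 1.544.

β̂_MAP = 1.544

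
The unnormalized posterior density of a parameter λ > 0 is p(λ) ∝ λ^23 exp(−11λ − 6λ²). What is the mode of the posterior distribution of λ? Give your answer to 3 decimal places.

ℓ'(λ) = 23/λ − 11 − 12λ. Setting this to zero and multiplying by λ: 12λ² + 11λ − 23 = 0.
λ = (−11 + √(11² + 4·12·23)) / (2·12) = (−11 + √1225) / 24 = (−11 + 35)/24 = 1.
ℓ''(λ) = −23/λ² − 12 < 0, confirming a maximum.

λ̂_MAP = 1.000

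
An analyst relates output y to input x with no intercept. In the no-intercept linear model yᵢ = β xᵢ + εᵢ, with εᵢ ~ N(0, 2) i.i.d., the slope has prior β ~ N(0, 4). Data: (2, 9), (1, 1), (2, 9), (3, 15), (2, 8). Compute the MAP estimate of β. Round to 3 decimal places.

β̂_MAP = 4.356

log p(β | y) = −Σ(yᵢ − βxᵢ)²/(2·2) − β²/(2·4) + const.
Setting the derivative to zero: Σxᵢ(yᵢ − βxᵢ)/2 − β/4 = 0, so β = Σxᵢyᵢ / (Σxᵢ² + σ²/τ²).
Σxᵢyᵢ = 2·9 + 1·1 + 2·9 + 3·15 + 2·8 = 98; Σxᵢ² = 22; σ²/τ² = 0.5.
β̂_MAP = 98 / (22 + 0.5) = 98/22.5 ≈ 4.356.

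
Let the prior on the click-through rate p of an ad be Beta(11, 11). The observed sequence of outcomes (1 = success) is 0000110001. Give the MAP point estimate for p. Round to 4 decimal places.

Prior: Beta(11, 11).
Data: 3 successes in 10 trials (from the sequence). The binomial likelihood contributes p^3(1−p)^7, so the posterior is Beta(11+3, 11+7) = Beta(14, 18).
For Beta(a, b) with a, b > 1 the mode is (a−1)/(a+b−2) = 13/30 ≈ 0.4333.

p̂_MAP = 0.4333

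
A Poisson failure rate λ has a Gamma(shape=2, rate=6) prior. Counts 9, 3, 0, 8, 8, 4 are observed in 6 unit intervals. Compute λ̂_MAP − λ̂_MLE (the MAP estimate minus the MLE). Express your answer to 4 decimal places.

Σxᵢ = 32. Posterior is Gamma(34, 12); MAP = (34−1)/12 = 33/12 ≈ 2.75000.
MLE = x̄ = 32/6 ≈ 5.33333.
Difference = 33/12 − 32/6 = -31/12 ≈ -2.5833.

MAP − MLE = -2.5833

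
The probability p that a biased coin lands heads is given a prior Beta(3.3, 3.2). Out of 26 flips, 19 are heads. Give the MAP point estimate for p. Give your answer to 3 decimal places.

Prior: Beta(3.3, 3.2).
Data: 19 successes in 26 trials. The binomial likelihood contributes p^19(1−p)^7, so the posterior is Beta(3.3+19, 3.2+7) = Beta(22.3, 10.2).
For Beta(a, b) with a, b > 1 the mode is (a−1)/(a+b−2) = 21.3/30.5 ≈ 0.698.

p̂_MAP = 0.698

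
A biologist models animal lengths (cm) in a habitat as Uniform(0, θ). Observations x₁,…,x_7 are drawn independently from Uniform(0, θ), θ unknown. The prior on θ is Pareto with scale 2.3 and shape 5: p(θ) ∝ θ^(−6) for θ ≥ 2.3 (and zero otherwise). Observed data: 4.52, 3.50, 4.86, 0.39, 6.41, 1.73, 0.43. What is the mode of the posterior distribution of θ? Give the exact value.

The Uniform(0, θ) likelihood is θ^(−n) for θ ≥ max(xᵢ), zero otherwise. Here max(xᵢ) = 6.41.
Posterior ∝ θ^(−6) · θ^(−7) = θ^(−13) on θ ≥ max(2.3, 6.41) = 6.41.
This density is strictly decreasing in θ, so the posterior mode lies at the lower boundary of the support.

θ̂_MAP = 6.41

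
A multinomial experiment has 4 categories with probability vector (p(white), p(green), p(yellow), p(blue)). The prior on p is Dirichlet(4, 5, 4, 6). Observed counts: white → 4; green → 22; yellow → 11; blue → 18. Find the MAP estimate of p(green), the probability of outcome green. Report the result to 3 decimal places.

The posterior is Dirichlet(αᵢ + nᵢ) = Dirichlet(8, 27, 15, 24).
For a Dirichlet(a₁,…,a_K) with all aᵢ > 1, the mode has j-th component (aⱼ − 1)/(Σaᵢ − K).
Here Σaᵢ = 74 and K = 4, so p(green) = (27 − 1)/(74 − 4) = 26/70 ≈ 0.371.

MAP estimate of p(green) = 0.371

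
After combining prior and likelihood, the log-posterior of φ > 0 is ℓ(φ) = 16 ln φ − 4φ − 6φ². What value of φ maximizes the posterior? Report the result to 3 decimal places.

φ̂_MAP = 1.000

ℓ'(φ) = 16/φ − 4 − 12φ. Setting this to zero and multiplying by φ: 12φ² + 4φ − 16 = 0.
φ = (−4 + √(4² + 4·12·16)) / (2·12) = (−4 + √784) / 24 = (−4 + 28)/24 = 1.
ℓ''(φ) = −16/φ² − 12 < 0, confirming a maximum.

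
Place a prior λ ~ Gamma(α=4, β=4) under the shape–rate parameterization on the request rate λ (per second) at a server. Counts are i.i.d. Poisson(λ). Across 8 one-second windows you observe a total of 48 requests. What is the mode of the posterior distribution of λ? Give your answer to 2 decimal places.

λ̂_MAP = 4.25

Σxᵢ = 48, n = 8.
Posterior ∝ λ^3e^(−4λ) · λ^48e^(−8λ) = λ^51e^(−12λ), i.e. Gamma(shape=52, rate=12).
The mode of a Gamma(a, b) with a ≥ 1 (shape–rate) is (a−1)/b = 51/12 ≈ 4.25.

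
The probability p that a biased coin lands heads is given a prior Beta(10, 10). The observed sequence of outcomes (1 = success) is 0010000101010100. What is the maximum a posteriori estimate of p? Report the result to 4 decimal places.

p̂_MAP = 0.4118

Prior: Beta(10, 10).
Data: 5 successes in 16 trials (from the sequence). The binomial likelihood contributes p^5(1−p)^11, so the posterior is Beta(10+5, 10+11) = Beta(15, 21).
For Beta(a, b) with a, b > 1 the mode is (a−1)/(a+b−2) = 14/34 ≈ 0.4118.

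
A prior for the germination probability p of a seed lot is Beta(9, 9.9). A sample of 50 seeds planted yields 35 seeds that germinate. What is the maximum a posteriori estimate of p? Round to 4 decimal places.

Prior: Beta(9, 9.9).
Data: 35 successes in 50 trials. The binomial likelihood contributes p^35(1−p)^15, so the posterior is Beta(9+35, 9.9+15) = Beta(44, 24.9).
For Beta(a, b) with a, b > 1 the mode is (a−1)/(a+b−2) = 43/66.9 ≈ 0.6428.

p̂_MAP = 0.6428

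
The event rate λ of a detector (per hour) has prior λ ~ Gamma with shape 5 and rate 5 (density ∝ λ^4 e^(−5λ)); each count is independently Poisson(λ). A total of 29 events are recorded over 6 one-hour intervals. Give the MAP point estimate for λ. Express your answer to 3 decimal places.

λ̂_MAP = 3.000

Σxᵢ = 29, n = 6.
Posterior ∝ λ^4e^(−5λ) · λ^29e^(−6λ) = λ^33e^(−11λ), i.e. Gamma(shape=34, rate=11).
The mode of a Gamma(a, b) with a ≥ 1 (shape–rate) is (a−1)/b = 33/11 ≈ 3.000.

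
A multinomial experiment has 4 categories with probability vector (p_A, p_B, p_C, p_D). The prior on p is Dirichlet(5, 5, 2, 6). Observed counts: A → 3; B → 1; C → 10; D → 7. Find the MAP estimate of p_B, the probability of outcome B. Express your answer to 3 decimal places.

The posterior is Dirichlet(αᵢ + nᵢ) = Dirichlet(8, 6, 12, 13).
For a Dirichlet(a₁,…,a_K) with all aᵢ > 1, the mode has j-th component (aⱼ − 1)/(Σaᵢ − K).
Here Σaᵢ = 39 and K = 4, so p_B = (6 − 1)/(39 − 4) = 5/35 ≈ 0.143.

MAP estimate of p_B = 0.143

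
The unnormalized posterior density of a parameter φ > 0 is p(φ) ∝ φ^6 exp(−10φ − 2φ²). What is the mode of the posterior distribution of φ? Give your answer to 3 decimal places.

φ̂_MAP = 0.500

ℓ'(φ) = 6/φ − 10 − 4φ. Setting this to zero and multiplying by φ: 4φ² + 10φ − 6 = 0.
φ = (−10 + √(10² + 4·4·6)) / (2·4) = (−10 + √196) / 8 = (−10 + 14)/8 = 1/2.
ℓ''(φ) = −6/φ² − 4 < 0, confirming a maximum.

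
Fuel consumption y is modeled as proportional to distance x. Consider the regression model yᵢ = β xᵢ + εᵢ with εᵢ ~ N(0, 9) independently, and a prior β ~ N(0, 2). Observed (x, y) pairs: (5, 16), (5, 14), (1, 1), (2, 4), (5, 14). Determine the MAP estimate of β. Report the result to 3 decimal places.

β̂_MAP = 2.710

log p(β | y) = −Σ(yᵢ − βxᵢ)²/(2·9) − β²/(2·2) + const.
Setting the derivative to zero: Σxᵢ(yᵢ − βxᵢ)/9 − β/2 = 0, so β = Σxᵢyᵢ / (Σxᵢ² + σ²/τ²).
Σxᵢyᵢ = 5·16 + 5·14 + 1·1 + 2·4 + 5·14 = 229; Σxᵢ² = 80; σ²/τ² = 4.5.
β̂_MAP = 229 / (80 + 4.5) = 229/84.5 ≈ 2.710.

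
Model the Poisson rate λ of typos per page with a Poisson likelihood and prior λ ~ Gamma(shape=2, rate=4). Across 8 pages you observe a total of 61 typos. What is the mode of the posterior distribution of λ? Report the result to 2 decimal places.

λ̂_MAP = 5.17

Σxᵢ = 61, n = 8.
Posterior ∝ λe^(−4λ) · λ^61e^(−8λ) = λ^62e^(−12λ), i.e. Gamma(shape=63, rate=12).
The mode of a Gamma(a, b) with a ≥ 1 (shape–rate) is (a−1)/b = 62/12 ≈ 5.17.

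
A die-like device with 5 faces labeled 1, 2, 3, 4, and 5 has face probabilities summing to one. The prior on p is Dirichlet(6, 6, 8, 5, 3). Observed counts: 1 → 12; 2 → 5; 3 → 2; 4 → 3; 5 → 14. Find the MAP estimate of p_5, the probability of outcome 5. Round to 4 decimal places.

MAP estimate: 0.2712

The posterior is Dirichlet(αᵢ + nᵢ) = Dirichlet(18, 11, 10, 8, 17).
For a Dirichlet(a₁,…,a_K) with all aᵢ > 1, the mode has j-th component (aⱼ − 1)/(Σaᵢ − K).
Here Σaᵢ = 64 and K = 5, so p_5 = (17 − 1)/(64 − 5) = 16/59 ≈ 0.2712.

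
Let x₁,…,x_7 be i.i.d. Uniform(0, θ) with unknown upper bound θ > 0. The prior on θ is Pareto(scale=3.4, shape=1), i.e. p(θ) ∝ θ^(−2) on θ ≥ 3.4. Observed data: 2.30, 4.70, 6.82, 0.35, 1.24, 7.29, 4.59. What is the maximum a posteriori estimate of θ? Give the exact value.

θ̂_MAP = 7.29

The Uniform(0, θ) likelihood is θ^(−n) for θ ≥ max(xᵢ), zero otherwise. Here max(xᵢ) = 7.29.
Posterior ∝ θ^(−2) · θ^(−7) = θ^(−9) on θ ≥ max(3.4, 7.29) = 7.29.
This density is strictly decreasing in θ, so the posterior mode lies at the lower boundary of the support.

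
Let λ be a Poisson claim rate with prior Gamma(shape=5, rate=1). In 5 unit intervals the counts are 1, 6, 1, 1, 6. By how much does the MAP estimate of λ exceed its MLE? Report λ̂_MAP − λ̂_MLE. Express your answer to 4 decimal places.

MAP − MLE = 0.1667

Σxᵢ = 15. Posterior is Gamma(20, 6); MAP = (20−1)/6 = 19/6 ≈ 3.16667.
MLE = x̄ = 15/5 ≈ 3.00000.
Difference = 19/6 − 15/5 = 1/6 ≈ 0.1667.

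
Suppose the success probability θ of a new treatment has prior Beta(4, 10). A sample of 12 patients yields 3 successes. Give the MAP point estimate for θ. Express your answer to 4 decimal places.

θ̂_MAP = 0.2500

Prior: Beta(4, 10).
Data: 3 successes in 12 trials. The binomial likelihood contributes θ^3(1−θ)^9, so the posterior is Beta(4+3, 10+9) = Beta(7, 19).
For Beta(a, b) with a, b > 1 the mode is (a−1)/(a+b−2) = 6/24 ≈ 0.2500.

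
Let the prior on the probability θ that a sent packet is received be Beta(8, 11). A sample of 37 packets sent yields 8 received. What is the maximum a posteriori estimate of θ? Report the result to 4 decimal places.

θ̂_MAP = 0.2778

Prior: Beta(8, 11).
Data: 8 successes in 37 trials. The binomial likelihood contributes θ^8(1−θ)^29, so the posterior is Beta(8+8, 11+29) = Beta(16, 40).
For Beta(a, b) with a, b > 1 the mode is (a−1)/(a+b−2) = 15/54 ≈ 0.2778.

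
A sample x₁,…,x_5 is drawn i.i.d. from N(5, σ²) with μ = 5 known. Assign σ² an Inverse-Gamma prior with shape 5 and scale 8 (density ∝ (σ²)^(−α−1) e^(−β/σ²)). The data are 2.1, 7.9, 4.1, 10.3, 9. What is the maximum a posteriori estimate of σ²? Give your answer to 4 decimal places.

σ̂²_MAP = 4.5718

Sum of squared deviations about the known mean: SS = (2.1−5)² + (7.9−5)² + (4.1−5)² + (10.3−5)² + (9−5)² = 61.72.
The Normal likelihood contributes (σ²)^(−n/2) exp(−SS/(2σ²)), so the posterior is Inverse-Gamma(α + n/2, β + SS/2) = Inverse-Gamma(7.5, 38.86).
The mode of Inverse-Gamma(a, b) is b/(a+1) = 38.86/8.5 ≈ 4.5718.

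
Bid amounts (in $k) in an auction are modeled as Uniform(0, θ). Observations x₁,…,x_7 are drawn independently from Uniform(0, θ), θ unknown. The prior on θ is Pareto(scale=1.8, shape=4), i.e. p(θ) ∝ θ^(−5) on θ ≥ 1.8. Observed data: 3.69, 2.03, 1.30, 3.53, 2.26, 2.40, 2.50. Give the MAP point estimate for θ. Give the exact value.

The Uniform(0, θ) likelihood is θ^(−n) for θ ≥ max(xᵢ), zero otherwise. Here max(xᵢ) = 3.69.
Posterior ∝ θ^(−5) · θ^(−7) = θ^(−12) on θ ≥ max(1.8, 3.69) = 3.69.
This density is strictly decreasing in θ, so the posterior mode lies at the lower boundary of the support.

θ̂_MAP = 3.69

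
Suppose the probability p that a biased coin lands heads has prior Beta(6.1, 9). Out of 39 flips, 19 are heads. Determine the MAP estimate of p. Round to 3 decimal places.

p̂_MAP = 0.463

Prior: Beta(6.1, 9).
Data: 19 successes in 39 trials. The binomial likelihood contributes p^19(1−p)^20, so the posterior is Beta(6.1+19, 9+20) = Beta(25.1, 29).
For Beta(a, b) with a, b > 1 the mode is (a−1)/(a+b−2) = 24.1/52.1 ≈ 0.463.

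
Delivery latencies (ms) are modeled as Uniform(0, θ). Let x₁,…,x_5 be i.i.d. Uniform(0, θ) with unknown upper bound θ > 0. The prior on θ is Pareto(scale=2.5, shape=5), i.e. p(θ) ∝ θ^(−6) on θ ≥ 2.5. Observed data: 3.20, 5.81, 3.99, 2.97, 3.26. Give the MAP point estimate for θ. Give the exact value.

θ̂_MAP = 5.81

The Uniform(0, θ) likelihood is θ^(−n) for θ ≥ max(xᵢ), zero otherwise. Here max(xᵢ) = 5.81.
Posterior ∝ θ^(−6) · θ^(−5) = θ^(−11) on θ ≥ max(2.5, 5.81) = 5.81.
This density is strictly decreasing in θ, so the posterior mode lies at the lower boundary of the support.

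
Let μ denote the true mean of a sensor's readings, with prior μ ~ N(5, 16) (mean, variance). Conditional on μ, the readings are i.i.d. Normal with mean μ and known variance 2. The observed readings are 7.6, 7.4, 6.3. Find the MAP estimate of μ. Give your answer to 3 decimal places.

n = 3; x̄ = (7.6 + 7.4 + 6.3)/3 = 21.3/3 = 7.1.
For a Normal prior and Normal likelihood with known variance, the posterior is Normal; its mode equals its mean, the precision-weighted average.
Prior precision 1/σ₀² = 1/16 = 0.0625; data precision n/σ² = 3/2 = 1.5.
μ̂ = (0.0625·5 + 1.5·7.1) / (0.0625 + 1.5) = 10.9625/1.5625 = 7.016.

μ̂_MAP = 7.016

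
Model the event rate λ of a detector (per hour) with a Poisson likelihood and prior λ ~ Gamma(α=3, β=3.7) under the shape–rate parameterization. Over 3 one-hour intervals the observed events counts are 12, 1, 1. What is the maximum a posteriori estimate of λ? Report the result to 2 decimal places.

λ̂_MAP = 2.39

Σxᵢ = 12+1+1 = 14, with n = 3.
Posterior ∝ λ^2e^(−3.7λ) · λ^14e^(−3λ) = λ^16e^(−6.7λ), i.e. Gamma(shape=17, rate=6.7).
The mode of a Gamma(a, b) with a ≥ 1 (shape–rate) is (a−1)/b = 16/6.7 ≈ 2.39.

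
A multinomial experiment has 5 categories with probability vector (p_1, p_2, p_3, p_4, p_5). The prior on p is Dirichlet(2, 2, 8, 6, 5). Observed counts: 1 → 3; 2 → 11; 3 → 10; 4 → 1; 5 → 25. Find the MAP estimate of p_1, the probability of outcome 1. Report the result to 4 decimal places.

MAP estimate: 0.0588

The posterior is Dirichlet(αᵢ + nᵢ) = Dirichlet(5, 13, 18, 7, 30).
For a Dirichlet(a₁,…,a_K) with all aᵢ > 1, the mode has j-th component (aⱼ − 1)/(Σaᵢ − K).
Here Σaᵢ = 73 and K = 5, so p_1 = (5 − 1)/(73 − 5) = 4/68 ≈ 0.0588.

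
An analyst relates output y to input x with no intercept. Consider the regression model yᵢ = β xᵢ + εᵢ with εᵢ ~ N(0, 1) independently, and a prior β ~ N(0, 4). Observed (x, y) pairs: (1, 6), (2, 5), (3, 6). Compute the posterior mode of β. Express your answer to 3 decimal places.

log p(β | y) = −Σ(yᵢ − βxᵢ)²/(2·1) − β²/(2·4) + const.
Setting the derivative to zero: Σxᵢ(yᵢ − βxᵢ)/1 − β/4 = 0, so β = Σxᵢyᵢ / (Σxᵢ² + σ²/τ²).
Σxᵢyᵢ = 1·6 + 2·5 + 3·6 = 34; Σxᵢ² = 14; σ²/τ² = 0.25.
β̂_MAP = 34 / (14 + 0.25) = 34/14.25 ≈ 2.386.

β̂_MAP = 2.386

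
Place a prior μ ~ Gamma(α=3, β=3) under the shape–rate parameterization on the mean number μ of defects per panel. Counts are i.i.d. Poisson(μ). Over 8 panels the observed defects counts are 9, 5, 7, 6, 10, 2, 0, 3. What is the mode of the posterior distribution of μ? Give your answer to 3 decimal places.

Σxᵢ = 9+5+7+6+10+2+0+3 = 42, with n = 8.
Posterior ∝ μ^2e^(−3μ) · μ^42e^(−8μ) = μ^44e^(−11μ), i.e. Gamma(shape=45, rate=11).
The mode of a Gamma(a, b) with a ≥ 1 (shape–rate) is (a−1)/b = 44/11 ≈ 4.000.

μ̂_MAP = 4.000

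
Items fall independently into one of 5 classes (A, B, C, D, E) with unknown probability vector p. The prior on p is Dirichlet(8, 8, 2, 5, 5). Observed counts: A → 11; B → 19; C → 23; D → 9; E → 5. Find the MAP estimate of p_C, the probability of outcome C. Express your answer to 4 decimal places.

The posterior is Dirichlet(αᵢ + nᵢ) = Dirichlet(19, 27, 25, 14, 10).
For a Dirichlet(a₁,…,a_K) with all aᵢ > 1, the mode has j-th component (aⱼ − 1)/(Σaᵢ − K).
Here Σaᵢ = 95 and K = 5, so p_C = (25 − 1)/(95 − 5) = 24/90 ≈ 0.2667.

MAP estimate of p_C = 0.2667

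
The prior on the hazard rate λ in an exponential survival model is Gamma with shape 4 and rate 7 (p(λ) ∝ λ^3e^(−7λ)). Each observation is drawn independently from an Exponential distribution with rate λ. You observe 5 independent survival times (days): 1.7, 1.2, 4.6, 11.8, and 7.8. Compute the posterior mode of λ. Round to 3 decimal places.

The Exponential(rate=λ) likelihood is ∝ λ^n e^(−λΣtᵢ). Here n = 5 and Σtᵢ = 1.7 + 1.2 + 4.6 + 11.8 + 7.8 = 27.1.
Posterior ∝ λ^3e^(−7λ) · λ^5e^(−27.1λ) = λ^8e^(−34.1λ), i.e. Gamma(9, 34.1).
Mode = (a−1)/b = 8/34.1 ≈ 0.235.

λ̂_MAP = 0.235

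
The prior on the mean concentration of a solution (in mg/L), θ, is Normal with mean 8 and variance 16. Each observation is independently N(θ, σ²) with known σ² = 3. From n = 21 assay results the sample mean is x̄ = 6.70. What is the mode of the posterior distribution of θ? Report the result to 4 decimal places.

θ̂_MAP = 6.7115

n = 21, x̄ = 6.70.
For a Normal prior and Normal likelihood with known variance, the posterior is Normal; its mode equals its mean, the precision-weighted average.
Prior precision 1/σ₀² = 1/16 = 0.0625; data precision n/σ² = 21/3 = 7.
θ̂ = (0.0625·8 + 7·6.7) / (0.0625 + 7) = 47.4/7.0625 = 3792/565 ≈ 6.7115.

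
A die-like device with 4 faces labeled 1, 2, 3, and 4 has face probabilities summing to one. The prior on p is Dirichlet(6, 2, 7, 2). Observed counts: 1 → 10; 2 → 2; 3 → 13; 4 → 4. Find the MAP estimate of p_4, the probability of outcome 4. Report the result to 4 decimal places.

The posterior is Dirichlet(αᵢ + nᵢ) = Dirichlet(16, 4, 20, 6).
For a Dirichlet(a₁,…,a_K) with all aᵢ > 1, the mode has j-th component (aⱼ − 1)/(Σaᵢ − K).
Here Σaᵢ = 46 and K = 4, so p_4 = (6 − 1)/(46 − 4) = 5/42 ≈ 0.1190.

MAP estimate: 0.1190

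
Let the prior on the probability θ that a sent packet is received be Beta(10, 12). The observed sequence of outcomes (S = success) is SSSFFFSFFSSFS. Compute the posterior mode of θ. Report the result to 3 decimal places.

Prior: Beta(10, 12).
Data: 7 successes in 13 trials (from the sequence). The binomial likelihood contributes θ^7(1−θ)^6, so the posterior is Beta(10+7, 12+6) = Beta(17, 18).
For Beta(a, b) with a, b > 1 the mode is (a−1)/(a+b−2) = 16/33 ≈ 0.485.

θ̂_MAP = 0.485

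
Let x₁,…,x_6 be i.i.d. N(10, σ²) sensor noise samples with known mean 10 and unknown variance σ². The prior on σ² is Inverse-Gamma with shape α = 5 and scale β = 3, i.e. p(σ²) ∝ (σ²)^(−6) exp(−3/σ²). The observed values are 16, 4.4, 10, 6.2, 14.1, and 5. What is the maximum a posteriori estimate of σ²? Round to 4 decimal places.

Sum of squared deviations about the known mean: SS = (16−10)² + (4.4−10)² + (10−10)² + (6.2−10)² + (14.1−10)² + (5−10)² = 123.61.
The Normal likelihood contributes (σ²)^(−n/2) exp(−SS/(2σ²)), so the posterior is Inverse-Gamma(α + n/2, β + SS/2) = Inverse-Gamma(8, 64.805).
The mode of Inverse-Gamma(a, b) is b/(a+1) = 64.805/9 ≈ 7.2006.

σ̂²_MAP = 7.2006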